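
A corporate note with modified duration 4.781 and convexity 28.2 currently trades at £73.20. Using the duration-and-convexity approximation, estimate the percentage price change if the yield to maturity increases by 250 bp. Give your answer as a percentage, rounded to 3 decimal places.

-11.071%

Duration effect: -D_mod·Δy = -4.781 × (+0.025) = -0.119525
Convexity effect: ½·C·(Δy)² = 0.5 × 28.2 × (0.025)² = +0.0088125
ΔP/P ≈ -0.119525 + 0.0088125 = -0.1107125
= -11.07125%.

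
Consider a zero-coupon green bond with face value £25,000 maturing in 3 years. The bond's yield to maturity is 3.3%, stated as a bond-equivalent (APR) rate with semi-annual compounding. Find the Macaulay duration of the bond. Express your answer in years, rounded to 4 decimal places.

3.0000 years

A zero-coupon bond has a single cash flow at maturity, so its Macaulay duration equals its maturity: 3 years.
(Equivalently: 6 semi-annual periods ÷ 2 = 3 years.)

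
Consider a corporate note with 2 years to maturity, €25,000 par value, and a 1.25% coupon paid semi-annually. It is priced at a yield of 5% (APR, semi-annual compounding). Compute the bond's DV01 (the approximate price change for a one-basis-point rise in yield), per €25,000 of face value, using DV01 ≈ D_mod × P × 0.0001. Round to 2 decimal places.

€4.49

Periodic yield y = 0.025.
  t   CF        PV=CF/(1+0.025)^t    t·PV
  1       156.25       152.4390       152.4390
  2       156.25       148.7210       297.4420
  3       156.25       145.0937       435.2810
  4    25,156.25    22,790.3209    91,161.2836
  Σ                 23,236.5746    92,046.4456
P = 23,236.5746; D_Mac = 3.96127 half-year periods = 1.98064 yrs; D_mod = 1.93233 yrs.
DV01 ≈ 1.93233 × 23,236.5746 × 0.0001 = 4.490071.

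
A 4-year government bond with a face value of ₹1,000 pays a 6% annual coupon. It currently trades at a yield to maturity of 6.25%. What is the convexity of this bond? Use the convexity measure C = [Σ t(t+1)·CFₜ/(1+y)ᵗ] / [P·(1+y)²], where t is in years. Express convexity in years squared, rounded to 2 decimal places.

With y = 0.0625:
  t   CF        PV=CF/(1+0.0625)^t    t·PV        t(t+1)·PV
  1        60.00        56.4706        56.4706         112.9412
  2        60.00        53.1488       106.2976         318.8927
  3        60.00        50.0224       150.0672         600.2687
  4     1,060.00       831.7448     3,326.9793      16,634.8966
  Σ                    991.3866     3,639.8147      17,666.9992
P = 991.3866.
Convexity = Σ t(t+1)·PV / [P·(1+y)²] = 17,666.9992 / (991.3866 × 1.128906) = 15.78563.

15.79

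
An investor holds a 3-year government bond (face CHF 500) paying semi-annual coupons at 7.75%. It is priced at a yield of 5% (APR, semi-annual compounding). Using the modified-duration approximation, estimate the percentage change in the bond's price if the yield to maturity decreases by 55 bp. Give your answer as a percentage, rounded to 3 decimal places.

Periodic yield y = 0.025. Modified duration first:
  t   CF        PV=CF/(1+0.025)^t    t·PV
  1       19.375        18.9024        18.9024
  2       19.375        18.4414        36.8828
  3       19.375        17.9916        53.9748
  4       19.375        17.5528        70.2112
  5       19.375        17.1247        85.6234
  6      519.375       447.8554     2,687.1326
  Σ                    537.8684     2,952.7273
P = 537.8684; D_Mac = 5.48968 half-year periods = 2.74484 yrs; D_mod = 2.74484/(1+0.025) = 2.67789 yrs.
ΔP/P ≈ -D_mod · Δy = -2.67789 × (-0.0055) = +0.014728 = +1.4728%.

+1.473%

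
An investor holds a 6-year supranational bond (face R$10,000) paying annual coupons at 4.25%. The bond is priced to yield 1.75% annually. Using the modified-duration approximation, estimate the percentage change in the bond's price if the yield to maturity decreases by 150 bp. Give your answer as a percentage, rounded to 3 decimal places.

+8.054%

Periodic yield y = 0.0175. Modified duration first:
  t   CF        PV=CF/(1+0.0175)^t    t·PV
  1       425.00       417.6904       417.6904
  2       425.00       410.5066       821.0131
  3       425.00       403.4462     1,210.3387
  4       425.00       396.5074     1,586.0295
  5       425.00       389.6878     1,948.4391
  6    10,425.00     9,394.4110    56,366.4660
  Σ                 11,412.2494    62,349.9768
P = 11,412.2494; D_Mac = 5.46343 yrs; D_mod = 5.46343/(1+0.0175) = 5.36946 yrs.
ΔP/P ≈ -D_mod · Δy = -5.36946 × (-0.015) = +0.080542 = +8.0542%.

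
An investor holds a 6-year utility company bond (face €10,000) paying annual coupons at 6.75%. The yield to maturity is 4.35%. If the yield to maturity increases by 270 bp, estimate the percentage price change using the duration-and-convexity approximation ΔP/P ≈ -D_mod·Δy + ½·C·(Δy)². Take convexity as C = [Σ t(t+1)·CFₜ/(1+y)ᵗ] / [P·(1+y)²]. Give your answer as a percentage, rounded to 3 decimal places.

-12.260%

With y = 0.0435:
  t   CF        PV=CF/(1+0.0435)^t    t·PV        t(t+1)·PV
  1       675.00       646.8615       646.8615       1,293.7230
  2       675.00       619.8960     1,239.7921       3,719.3763
  3       675.00       594.0547     1,782.1640       7,128.6560
  4       675.00       569.2905     2,277.1621      11,385.8106
  5       675.00       545.5587     2,727.7936      16,366.7618
  6    10,675.00     8,268.2417    49,609.4502     347,266.1512
  Σ                 11,243.9032    58,283.2235     387,160.4788
P = 11,243.9032; D_Mac = 5.18354 yrs; D_mod = 4.96746 yrs; C = 31.62198.
Duration effect: -4.96746 × (+0.027) = -0.134121
Convexity effect: 0.5 × 31.62198 × (0.027)² = +0.0115262
ΔP/P ≈ -0.134121 + 0.0115262 = -0.122595 = -12.2595%.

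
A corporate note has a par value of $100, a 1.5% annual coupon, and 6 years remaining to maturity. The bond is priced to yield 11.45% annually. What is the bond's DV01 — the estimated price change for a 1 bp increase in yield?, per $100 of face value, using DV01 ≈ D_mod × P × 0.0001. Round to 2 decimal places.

$0.03

Periodic yield y = 0.1145.
  t   CF        PV=CF/(1+0.1145)^t    t·PV
  1         1.50         1.3459         1.3459
  2         1.50         1.2076         2.4152
  3         1.50         1.0836         3.2507
  4         1.50         0.9722         3.8889
  5         1.50         0.8724         4.3618
  6       101.50        52.9646       317.7875
  Σ                     58.4462       333.0500
P = 58.4462; D_Mac = 5.69840 yrs; D_mod = 5.11296 yrs.
DV01 ≈ 5.11296 × 58.4462 × 0.0001 = 0.029883.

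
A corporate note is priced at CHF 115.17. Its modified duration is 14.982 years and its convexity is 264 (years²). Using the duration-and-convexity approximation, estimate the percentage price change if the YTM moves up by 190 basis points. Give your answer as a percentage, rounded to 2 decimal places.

Duration effect: -D_mod·Δy = -14.982 × (+0.019) = -0.284658
Convexity effect: ½·C·(Δy)² = 0.5 × 264 × (0.019)² = +0.0476520
ΔP/P ≈ -0.284658 + 0.0476520 = -0.237006
= -23.7006%.

-23.70%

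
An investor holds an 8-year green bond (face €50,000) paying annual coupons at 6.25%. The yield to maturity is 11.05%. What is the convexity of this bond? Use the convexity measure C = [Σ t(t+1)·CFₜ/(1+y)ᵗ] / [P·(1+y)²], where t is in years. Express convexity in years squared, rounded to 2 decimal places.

With y = 0.1105:
  t   CF        PV=CF/(1+0.1105)^t    t·PV        t(t+1)·PV
  1     3,125.00     2,814.0477     2,814.0477       5,628.0955
  2     3,125.00     2,534.0367     5,068.0733      15,204.2200
  3     3,125.00     2,281.8880     6,845.6641      27,382.6565
  4     3,125.00     2,054.8294     8,219.3176      41,096.5879
  5     3,125.00     1,850.3642     9,251.8208      55,510.9247
  6     3,125.00     1,666.2442     9,997.4651      69,982.2554
  7     3,125.00     1,500.4450    10,503.1150      84,024.9202
  8    53,125.00    22,969.4417   183,755.5339   1,653,799.8051
  Σ                 37,671.2969   236,455.0376   1,952,629.4653
P = 37,671.2969.
Convexity = Σ t(t+1)·PV / [P·(1+y)²] = 1,952,629.4653 / (37,671.2969 × 1.233210) = 42.03123.

42.03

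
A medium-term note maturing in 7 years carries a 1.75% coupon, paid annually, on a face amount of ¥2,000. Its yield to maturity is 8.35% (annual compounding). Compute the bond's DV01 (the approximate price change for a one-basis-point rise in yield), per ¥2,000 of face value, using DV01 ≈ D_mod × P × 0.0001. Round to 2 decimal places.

Periodic yield y = 0.0835.
  t   CF        PV=CF/(1+0.0835)^t    t·PV
  1        35.00        32.3027        32.3027
  2        35.00        29.8133        59.6266
  3        35.00        27.5157        82.5472
  4        35.00        25.3952       101.5810
  5        35.00        23.4382       117.1908
  6        35.00        21.6319       129.7914
  7     2,035.00     1,160.8123     8,125.6862
  Σ                  1,320.9094     8,648.7259
P = 1,320.9094; D_Mac = 6.54755 yrs; D_mod = 6.04297 yrs.
DV01 ≈ 6.04297 × 1,320.9094 × 0.0001 = 0.798221.

¥0.80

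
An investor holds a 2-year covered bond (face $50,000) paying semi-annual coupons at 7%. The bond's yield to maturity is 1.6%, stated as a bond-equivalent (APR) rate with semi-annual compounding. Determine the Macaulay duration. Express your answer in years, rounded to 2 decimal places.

1.91 years

Periodic yield y = 0.008. Discount each cash flow and weight by its period:
  t   CF        PV=CF/(1+0.008)^t    t·PV
  1     1,750.00     1,736.1111     1,736.1111
  2     1,750.00     1,722.3325     3,444.6649
  3     1,750.00     1,708.6631     5,125.9894
  4    51,750.00    50,126.5974   200,506.3896
  Σ                 55,293.7041   210,813.1551
Price P = Σ PV = 55,293.7041.
Macaulay duration = Σ(t·PV) / P = 210,813.1551 / 55,293.7041 = 3.81261 half-year periods.
In years: 3.81261 / 2 = 1.90630 years.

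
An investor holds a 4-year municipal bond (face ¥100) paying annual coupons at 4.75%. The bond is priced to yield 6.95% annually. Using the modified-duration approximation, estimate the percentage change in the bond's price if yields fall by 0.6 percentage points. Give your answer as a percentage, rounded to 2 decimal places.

Periodic yield y = 0.0695. Modified duration first:
  t   CF        PV=CF/(1+0.0695)^t    t·PV
  1         4.75         4.4413         4.4413
  2         4.75         4.1527         8.3054
  3         4.75         3.8829        11.6486
  4       104.75        80.0628       320.2513
  Σ                     92.5397       344.6466
P = 92.5397; D_Mac = 3.72431 yrs; D_mod = 3.72431/(1+0.0695) = 3.48229 yrs.
ΔP/P ≈ -D_mod · Δy = -3.48229 × (-0.006) = +0.020894 = +2.0894%.

+2.09%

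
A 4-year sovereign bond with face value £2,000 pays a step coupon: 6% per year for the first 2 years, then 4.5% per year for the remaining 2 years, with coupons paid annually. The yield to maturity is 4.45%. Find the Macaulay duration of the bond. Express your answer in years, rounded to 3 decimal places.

3.688 years

Periodic yield y = 0.0445. Discount each cash flow and weight by its year:
  t   CF        PV=CF/(1+0.0445)^t    t·PV
  1       120.00       114.8875       114.8875
  2       120.00       109.9928       219.9857
  3        90.00        78.9800       236.9400
  4     2,090.00     1,755.9515     7,023.8059
  Σ                  2,059.8118     7,595.6191
Price P = Σ PV = 2,059.8118.
Macaulay duration = Σ(t·PV) / P = 7,595.6191 / 2,059.8118 = 3.68753 years.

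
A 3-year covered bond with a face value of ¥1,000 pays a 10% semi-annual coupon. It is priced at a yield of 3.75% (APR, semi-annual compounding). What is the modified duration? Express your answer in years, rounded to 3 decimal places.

2.645 years

Periodic yield y = 0.01875. First find Macaulay duration:
  t   CF        PV=CF/(1+0.01875)^t    t·PV
  1        50.00        49.0798        49.0798
  2        50.00        48.1764        96.3529
  3        50.00        47.2898       141.8693
  4        50.00        46.4194       185.6776
  5        50.00        45.5651       227.8253
  6     1,050.00       939.2551     5,635.5307
  Σ                  1,175.7855     6,336.3355
P = 1,175.7855; Macaulay duration = 6,336.3355 / 1,175.7855 = 5.38902 half-year periods = 2.69451 years.
Modified duration = D_Mac / (1 + y) = 2.69451 / 1.01875 = 2.64492 years.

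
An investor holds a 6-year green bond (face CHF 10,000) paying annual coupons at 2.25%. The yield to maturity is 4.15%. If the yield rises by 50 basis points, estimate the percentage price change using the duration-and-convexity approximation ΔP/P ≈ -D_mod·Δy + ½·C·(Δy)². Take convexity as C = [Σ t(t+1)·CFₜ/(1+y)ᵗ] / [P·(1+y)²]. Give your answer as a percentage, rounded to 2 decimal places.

-2.67%

With y = 0.0415:
  t   CF        PV=CF/(1+0.0415)^t    t·PV        t(t+1)·PV
  1       225.00       216.0346       216.0346         432.0691
  2       225.00       207.4264       414.8527       1,244.5582
  3       225.00       199.1612       597.4835       2,389.9342
  4       225.00       191.2253       764.9013       3,824.5066
  5       225.00       183.6057       918.0285       5,508.1708
  6    10,225.00     8,011.3863    48,068.3175     336,478.2227
  Σ                  9,008.8394    50,979.6182     349,877.4617
P = 9,008.8394; D_Mac = 5.65884 yrs; D_mod = 5.43336 yrs; C = 35.80375.
Duration effect: -5.43336 × (+0.005) = -0.027167
Convexity effect: 0.5 × 35.80375 × (0.005)² = +0.0004475
ΔP/P ≈ -0.027167 + 0.0004475 = -0.026719 = -2.6719%.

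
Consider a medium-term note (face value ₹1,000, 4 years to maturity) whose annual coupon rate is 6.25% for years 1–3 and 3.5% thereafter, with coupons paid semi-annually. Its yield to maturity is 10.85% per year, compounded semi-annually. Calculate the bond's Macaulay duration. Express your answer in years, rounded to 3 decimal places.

Periodic yield y = 0.05425. Discount each cash flow and weight by its period:
  t   CF        PV=CF/(1+0.05425)^t    t·PV
  1        31.25        29.6419        29.6419
  2        31.25        28.1166        56.2332
  3        31.25        26.6698        80.0093
  4        31.25        25.2974       101.1895
  5        31.25        23.9956       119.9781
  6        31.25        22.7608       136.5651
  7        17.50        12.0902        84.6313
  8     1,017.50       666.7846     5,334.2765
  Σ                    835.3569     5,942.5249
Price P = Σ PV = 835.3569.
Macaulay duration = Σ(t·PV) / P = 5,942.5249 / 835.3569 = 7.11376 half-year periods.
In years: 7.11376 / 2 = 3.55688 years.

3.557 years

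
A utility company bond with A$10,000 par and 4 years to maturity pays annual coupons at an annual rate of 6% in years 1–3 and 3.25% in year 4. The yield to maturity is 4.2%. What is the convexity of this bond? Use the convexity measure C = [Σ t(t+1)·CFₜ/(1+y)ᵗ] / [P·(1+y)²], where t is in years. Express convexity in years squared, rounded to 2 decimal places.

With y = 0.042:
  t   CF        PV=CF/(1+0.042)^t    t·PV        t(t+1)·PV
  1       600.00       575.8157       575.8157       1,151.6315
  2       600.00       552.6063     1,105.2126       3,315.6377
  3       600.00       530.3323     1,590.9970       6,363.9878
  4    10,325.00     8,758.2872    35,033.1490     175,165.7448
  Σ                 10,417.0416    38,305.1742     185,997.0018
P = 10,417.0416.
Convexity = Σ t(t+1)·PV / [P·(1+y)²] = 185,997.0018 / (10,417.0416 × 1.085764) = 16.44471.

16.44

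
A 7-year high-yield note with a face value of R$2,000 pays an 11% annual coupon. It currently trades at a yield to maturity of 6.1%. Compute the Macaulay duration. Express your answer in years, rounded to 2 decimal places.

5.44 years

Periodic yield y = 0.061. Discount each cash flow and weight by its year:
  t   CF        PV=CF/(1+0.061)^t    t·PV
  1       220.00       207.3516       207.3516
  2       220.00       195.4303       390.8606
  3       220.00       184.1944       552.5833
  4       220.00       173.6046       694.4183
  5       220.00       163.6235       818.1177
  6       220.00       154.2163       925.2980
  7     2,220.00     1,466.7135    10,266.9944
  Σ                  2,545.1342    13,855.6239
Price P = Σ PV = 2,545.1342.
Macaulay duration = Σ(t·PV) / P = 13,855.6239 / 2,545.1342 = 5.44397 years.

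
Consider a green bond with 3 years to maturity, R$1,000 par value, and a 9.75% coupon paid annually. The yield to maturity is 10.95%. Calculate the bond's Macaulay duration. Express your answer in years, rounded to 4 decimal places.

2.7373 years

Periodic yield y = 0.1095. Discount each cash flow and weight by its year:
  t   CF        PV=CF/(1+0.1095)^t    t·PV
  1        97.50        87.8774        87.8774
  2        97.50        79.2045       158.4091
  3     1,097.50       803.5680     2,410.7039
  Σ                    970.6499     2,656.9903
Price P = Σ PV = 970.6499.
Macaulay duration = Σ(t·PV) / P = 2,656.9903 / 970.6499 = 2.73733 years.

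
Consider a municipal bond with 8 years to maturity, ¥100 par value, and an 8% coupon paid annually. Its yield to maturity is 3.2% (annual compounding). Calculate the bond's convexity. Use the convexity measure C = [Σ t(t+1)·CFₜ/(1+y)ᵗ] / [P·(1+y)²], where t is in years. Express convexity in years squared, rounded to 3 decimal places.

50.500

With y = 0.032:
  t   CF        PV=CF/(1+0.032)^t    t·PV        t(t+1)·PV
  1         8.00         7.7519         7.7519          15.5039
  2         8.00         7.5116        15.0231          45.0694
  3         8.00         7.2787        21.8360          87.3438
  4         8.00         7.0530        28.2118         141.0591
  5         8.00         6.8343        34.1713         205.0278
  6         8.00         6.6223        39.7341         278.1385
  7         8.00         6.4170        44.9190         359.3521
  8       108.00        83.9433       671.5466       6,043.9195
  Σ                    133.4120       863.1938       7,175.4141
P = 133.4120.
Convexity = Σ t(t+1)·PV / [P·(1+y)²] = 7,175.4141 / (133.4120 × 1.065024) = 50.50013.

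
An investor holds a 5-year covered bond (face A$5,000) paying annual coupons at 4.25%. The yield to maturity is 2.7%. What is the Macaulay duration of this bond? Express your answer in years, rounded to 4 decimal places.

Periodic yield y = 0.027. Discount each cash flow and weight by its year:
  t   CF        PV=CF/(1+0.027)^t    t·PV
  1       212.50       206.9133       206.9133
  2       212.50       201.4736       402.9471
  3       212.50       196.1768       588.5303
  4       212.50       191.0193       764.0770
  5     5,212.50     4,562.4052    22,812.0258
  Σ                  5,357.9881    24,774.4936
Price P = Σ PV = 5,357.9881.
Macaulay duration = Σ(t·PV) / P = 24,774.4936 / 5,357.9881 = 4.62384 years.

4.6238 years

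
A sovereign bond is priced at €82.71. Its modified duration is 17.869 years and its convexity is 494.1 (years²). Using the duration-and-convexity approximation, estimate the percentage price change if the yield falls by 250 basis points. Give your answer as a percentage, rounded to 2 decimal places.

Duration effect: -D_mod·Δy = -17.869 × (-0.025) = +0.446725
Convexity effect: ½·C·(Δy)² = 0.5 × 494.1 × (-0.025)² = +0.15440625
ΔP/P ≈ +0.446725 + 0.15440625 = +0.60113125
= +60.113125%.

+60.11%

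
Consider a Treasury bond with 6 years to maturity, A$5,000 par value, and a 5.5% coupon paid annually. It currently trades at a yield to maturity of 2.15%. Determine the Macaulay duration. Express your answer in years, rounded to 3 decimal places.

Periodic yield y = 0.0215. Discount each cash flow and weight by its year:
  t   CF        PV=CF/(1+0.0215)^t    t·PV
  1       275.00       269.2119       269.2119
  2       275.00       263.5457       527.0914
  3       275.00       257.9987       773.9962
  4       275.00       252.5685     1,010.2741
  5       275.00       247.2526     1,236.2629
  6     5,275.00     4,642.9311    27,857.5866
  Σ                  5,933.5086    31,674.4231
Price P = Σ PV = 5,933.5086.
Macaulay duration = Σ(t·PV) / P = 31,674.4231 / 5,933.5086 = 5.33823 years.

5.338 years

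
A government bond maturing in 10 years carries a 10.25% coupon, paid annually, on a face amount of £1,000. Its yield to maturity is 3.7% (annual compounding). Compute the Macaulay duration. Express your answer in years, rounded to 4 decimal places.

7.3689 years

Periodic yield y = 0.037. Discount each cash flow and weight by its year:
  t   CF        PV=CF/(1+0.037)^t    t·PV
  1       102.50        98.8428        98.8428
  2       102.50        95.3161       190.6322
  3       102.50        91.9153       275.7458
  4       102.50        88.6357       354.5429
  5       102.50        85.4732       427.3661
  6       102.50        82.4236       494.5413
  7       102.50        79.4827       556.3788
  8       102.50        76.6468       613.1741
  9       102.50        73.9120       665.2082
  10    1,102.50       766.6392     7,666.3922
  Σ                  1,539.2874    11,342.8245
Price P = Σ PV = 1,539.2874.
Macaulay duration = Σ(t·PV) / P = 11,342.8245 / 1,539.2874 = 7.36888 years.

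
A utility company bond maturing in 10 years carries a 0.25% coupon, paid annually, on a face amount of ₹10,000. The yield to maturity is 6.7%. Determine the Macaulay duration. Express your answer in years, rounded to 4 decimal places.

9.8343 years

Periodic yield y = 0.067. Discount each cash flow and weight by its year:
  t   CF        PV=CF/(1+0.067)^t    t·PV
  1        25.00        23.4302        23.4302
  2        25.00        21.9589        43.9179
  3        25.00        20.5801        61.7402
  4        25.00        19.2878        77.1511
  5        25.00        18.0766        90.3832
  6        25.00        16.9416       101.6494
  7        25.00        15.8778       111.1443
  8        25.00        14.8807       119.0460
  9        25.00        13.9463       125.5171
  10   10,025.00     5,241.3141    52,413.1410
  Σ                  5,406.2941    53,167.1203
Price P = Σ PV = 5,406.2941.
Macaulay duration = Σ(t·PV) / P = 53,167.1203 / 5,406.2941 = 9.83430 years.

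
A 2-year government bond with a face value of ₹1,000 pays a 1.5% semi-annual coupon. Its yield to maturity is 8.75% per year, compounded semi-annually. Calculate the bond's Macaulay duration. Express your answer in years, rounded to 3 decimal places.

Periodic yield y = 0.04375. Discount each cash flow and weight by its period:
  t   CF        PV=CF/(1+0.04375)^t    t·PV
  1         7.50         7.1856         7.1856
  2         7.50         6.8844        13.7689
  3         7.50         6.5959        19.7876
  4     1,007.50       848.9050     3,395.6201
  Σ                    869.5709     3,436.3622
Price P = Σ PV = 869.5709.
Macaulay duration = Σ(t·PV) / P = 3,436.3622 / 869.5709 = 3.95179 half-year periods.
In years: 3.95179 / 2 = 1.97590 years.

1.976 years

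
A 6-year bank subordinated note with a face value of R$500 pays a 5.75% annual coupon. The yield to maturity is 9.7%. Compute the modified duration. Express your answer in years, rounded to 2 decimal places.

Periodic yield y = 0.097. First find Macaulay duration:
  t   CF        PV=CF/(1+0.097)^t    t·PV
  1        28.75        26.2078        26.2078
  2        28.75        23.8905        47.7809
  3        28.75        21.7780        65.3340
  4        28.75        19.8523        79.4093
  5        28.75        18.0969        90.4846
  6       528.75       303.3965     1,820.3792
  Σ                    413.2221     2,129.5959
P = 413.2221; Macaulay duration = 2,129.5959 / 413.2221 = 5.15364 years.
Modified duration = D_Mac / (1 + y) = 5.15364 / 1.097 = 4.69794 years.

4.70 years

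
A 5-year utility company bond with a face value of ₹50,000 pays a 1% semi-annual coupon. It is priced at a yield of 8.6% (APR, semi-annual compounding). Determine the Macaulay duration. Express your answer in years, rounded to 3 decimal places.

Periodic yield y = 0.043. Discount each cash flow and weight by its period:
  t   CF        PV=CF/(1+0.043)^t    t·PV
  1       250.00       239.6932       239.6932
  2       250.00       229.8113       459.6226
  3       250.00       220.3368       661.0105
  4       250.00       211.2529       845.0118
  5       250.00       202.5436     1,012.7179
  6       250.00       194.1933     1,165.1596
  7       250.00       186.1872     1,303.3105
  8       250.00       178.5112     1,428.0898
  9       250.00       171.1517     1,540.3654
  10   50,250.00    32,983.2147   329,832.1470
  Σ                 34,816.8960   338,487.1282
Price P = Σ PV = 34,816.8960.
Macaulay duration = Σ(t·PV) / P = 338,487.1282 / 34,816.8960 = 9.72192 half-year periods.
In years: 9.72192 / 2 = 4.86096 years.

4.861 years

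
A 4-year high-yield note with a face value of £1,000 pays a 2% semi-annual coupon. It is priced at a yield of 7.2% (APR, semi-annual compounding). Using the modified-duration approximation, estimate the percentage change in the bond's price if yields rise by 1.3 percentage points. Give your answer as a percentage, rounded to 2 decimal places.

-4.83%

Periodic yield y = 0.036. Modified duration first:
  t   CF        PV=CF/(1+0.036)^t    t·PV
  1        10.00         9.6525         9.6525
  2        10.00         9.3171        18.6342
  3        10.00         8.9933        26.9800
  4        10.00         8.6808        34.7233
  5        10.00         8.3792        41.8959
  6        10.00         8.0880        48.5280
  7        10.00         7.8070        54.6487
  8     1,010.00       761.1028     6,088.8226
  Σ                    822.0207     6,323.8851
P = 822.0207; D_Mac = 7.69310 half-year periods = 3.84655 yrs; D_mod = 3.84655/(1+0.036) = 3.71288 yrs.
ΔP/P ≈ -D_mod · Δy = -3.71288 × (+0.013) = -0.048268 = -4.8268%.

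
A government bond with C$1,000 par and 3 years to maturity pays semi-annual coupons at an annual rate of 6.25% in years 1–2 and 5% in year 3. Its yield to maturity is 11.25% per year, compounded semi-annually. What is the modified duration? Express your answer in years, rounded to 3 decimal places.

2.617 years

Periodic yield y = 0.05625. First find Macaulay duration:
  t   CF        PV=CF/(1+0.05625)^t    t·PV
  1        31.25        29.5858        29.5858
  2        31.25        28.0102        56.0204
  3        31.25        26.5186        79.5557
  4        31.25        25.1063       100.4253
  5        25.00        19.0154        95.0772
  6     1,025.00       738.1142     4,428.6849
  Σ                    866.3505     4,789.3493
P = 866.3505; Macaulay duration = 4,789.3493 / 866.3505 = 5.52819 half-year periods = 2.76409 years.
Modified duration = D_Mac / (1 + y) = 2.76409 / 1.05625 = 2.61689 years.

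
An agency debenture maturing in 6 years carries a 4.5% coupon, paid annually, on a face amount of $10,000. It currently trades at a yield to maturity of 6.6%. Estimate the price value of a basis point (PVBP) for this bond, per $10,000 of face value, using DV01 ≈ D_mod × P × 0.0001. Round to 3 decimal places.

$4.511

Periodic yield y = 0.066.
  t   CF        PV=CF/(1+0.066)^t    t·PV
  1       450.00       422.1388       422.1388
  2       450.00       396.0027       792.0053
  3       450.00       371.4847     1,114.4540
  4       450.00       348.4847     1,393.9387
  5       450.00       326.9087     1,634.5435
  6    10,450.00     7,121.5260    42,729.1558
  Σ                  8,986.5455    48,086.2363
P = 8,986.5455; D_Mac = 5.35091 yrs; D_mod = 5.01962 yrs.
DV01 ≈ 5.01962 × 8,986.5455 × 0.0001 = 4.510904.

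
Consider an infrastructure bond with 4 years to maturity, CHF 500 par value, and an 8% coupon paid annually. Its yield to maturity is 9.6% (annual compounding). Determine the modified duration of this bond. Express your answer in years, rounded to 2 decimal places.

Periodic yield y = 0.096. First find Macaulay duration:
  t   CF        PV=CF/(1+0.096)^t    t·PV
  1        40.00        36.4964        36.4964
  2        40.00        33.2996        66.5992
  3        40.00        30.3828        91.1485
  4       540.00       374.2412     1,496.9646
  Σ                    474.4199     1,691.2087
P = 474.4199; Macaulay duration = 1,691.2087 / 474.4199 = 3.56479 years.
Modified duration = D_Mac / (1 + y) = 3.56479 / 1.096 = 3.25255 years.

3.25 years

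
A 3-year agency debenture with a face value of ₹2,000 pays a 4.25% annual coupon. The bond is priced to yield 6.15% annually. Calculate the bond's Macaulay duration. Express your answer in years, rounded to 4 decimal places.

Periodic yield y = 0.0615. Discount each cash flow and weight by its year:
  t   CF        PV=CF/(1+0.0615)^t    t·PV
  1        85.00        80.0754        80.0754
  2        85.00        75.4360       150.8721
  3     2,085.00     1,743.1954     5,229.5861
  Σ                  1,898.7068     5,460.5336
Price P = Σ PV = 1,898.7068.
Macaulay duration = Σ(t·PV) / P = 5,460.5336 / 1,898.7068 = 2.87592 years.

2.8759 years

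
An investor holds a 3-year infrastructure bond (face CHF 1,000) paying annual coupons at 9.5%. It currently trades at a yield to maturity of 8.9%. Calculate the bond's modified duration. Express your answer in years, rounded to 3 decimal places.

2.525 years

Periodic yield y = 0.089. First find Macaulay duration:
  t   CF        PV=CF/(1+0.089)^t    t·PV
  1        95.00        87.2360        87.2360
  2        95.00        80.1065       160.2130
  3     1,095.00       847.8724     2,543.6171
  Σ                  1,015.2149     2,791.0661
P = 1,015.2149; Macaulay duration = 2,791.0661 / 1,015.2149 = 2.74924 years.
Modified duration = D_Mac / (1 + y) = 2.74924 / 1.089 = 2.52455 years.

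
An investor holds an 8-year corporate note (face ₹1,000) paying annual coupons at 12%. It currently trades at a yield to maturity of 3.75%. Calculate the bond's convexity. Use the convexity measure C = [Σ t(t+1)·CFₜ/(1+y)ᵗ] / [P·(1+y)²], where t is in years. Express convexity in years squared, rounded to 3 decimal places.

45.557

With y = 0.0375:
  t   CF        PV=CF/(1+0.0375)^t    t·PV        t(t+1)·PV
  1       120.00       115.6627       115.6627         231.3253
  2       120.00       111.4821       222.9641         668.8924
  3       120.00       107.4526       322.3578       1,289.4312
  4       120.00       103.5688       414.2751       2,071.3754
  5       120.00        99.8253       499.1266       2,994.7597
  6       120.00        96.2172       577.3031       4,041.1215
  7       120.00        92.7394       649.1761       5,193.4091
  8     1,120.00       834.2826     6,674.2607      60,068.3463
  Σ                  1,561.2306     9,475.1262      76,558.6609
P = 1,561.2306.
Convexity = Σ t(t+1)·PV / [P·(1+y)²] = 76,558.6609 / (1,561.2306 × 1.076406) = 45.55657.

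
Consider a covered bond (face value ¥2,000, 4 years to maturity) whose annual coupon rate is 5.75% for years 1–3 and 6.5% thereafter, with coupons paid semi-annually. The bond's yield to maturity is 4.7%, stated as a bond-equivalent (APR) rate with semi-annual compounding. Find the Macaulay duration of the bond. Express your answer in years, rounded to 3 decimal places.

3.639 years

Periodic yield y = 0.0235. Discount each cash flow and weight by its period:
  t   CF        PV=CF/(1+0.0235)^t    t·PV
  1        57.50        56.1798        56.1798
  2        57.50        54.8899       109.7797
  3        57.50        53.6296       160.8887
  4        57.50        52.3982       209.5928
  5        57.50        51.1951       255.9756
  6        57.50        50.0197       300.1180
  7        65.00        55.2457       386.7199
  8     2,065.00     1,714.8150    13,718.5202
  Σ                  2,088.3729    15,197.7747
Price P = Σ PV = 2,088.3729.
Macaulay duration = Σ(t·PV) / P = 15,197.7747 / 2,088.3729 = 7.27733 half-year periods.
In years: 7.27733 / 2 = 3.63866 years.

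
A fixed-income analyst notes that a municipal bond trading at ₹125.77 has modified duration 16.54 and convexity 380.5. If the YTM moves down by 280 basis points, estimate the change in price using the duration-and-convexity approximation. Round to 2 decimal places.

Duration effect: -D_mod·Δy = -16.54 × (-0.028) = +0.463120
Convexity effect: ½·C·(Δy)² = 0.5 × 380.5 × (-0.028)² = +0.1491560
ΔP/P ≈ +0.463120 + 0.1491560 = +0.612276
ΔP ≈ 125.77 × (+0.612276) = +77.00595252.

+₹77.01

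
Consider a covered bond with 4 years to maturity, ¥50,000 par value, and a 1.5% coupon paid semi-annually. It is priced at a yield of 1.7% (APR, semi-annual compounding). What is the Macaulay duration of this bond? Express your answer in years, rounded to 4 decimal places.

Periodic yield y = 0.0085. Discount each cash flow and weight by its period:
  t   CF        PV=CF/(1+0.0085)^t    t·PV
  1       375.00       371.8394       371.8394
  2       375.00       368.7054       737.4107
  3       375.00       365.5978     1,096.7934
  4       375.00       362.5164     1,450.0656
  5       375.00       359.4610     1,797.3049
  6       375.00       356.4313     2,138.5879
  7       375.00       353.4272     2,473.9903
  8    50,375.00    47,076.8980   376,615.1842
  Σ                 49,614.8764   386,681.1764
Price P = Σ PV = 49,614.8764.
Macaulay duration = Σ(t·PV) / P = 386,681.1764 / 49,614.8764 = 7.79365 half-year periods.
In years: 7.79365 / 2 = 3.89683 years.

3.8968 years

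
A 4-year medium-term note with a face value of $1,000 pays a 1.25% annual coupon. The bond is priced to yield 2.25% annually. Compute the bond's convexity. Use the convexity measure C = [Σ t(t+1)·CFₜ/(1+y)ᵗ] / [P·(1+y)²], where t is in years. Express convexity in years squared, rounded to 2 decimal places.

18.65

With y = 0.0225:
  t   CF        PV=CF/(1+0.0225)^t    t·PV        t(t+1)·PV
  1        12.50        12.2249        12.2249          24.4499
  2        12.50        11.9559        23.9119          71.7356
  3        12.50        11.6928        35.0785         140.3141
  4     1,012.50       926.2789     3,705.1155      18,525.5777
  Σ                    962.1526     3,776.3309      18,762.0773
P = 962.1526.
Convexity = Σ t(t+1)·PV / [P·(1+y)²] = 18,762.0773 / (962.1526 × 1.045506) = 18.65135.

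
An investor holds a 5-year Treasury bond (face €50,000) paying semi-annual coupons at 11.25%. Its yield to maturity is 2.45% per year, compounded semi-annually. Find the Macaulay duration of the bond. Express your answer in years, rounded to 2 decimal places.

Periodic yield y = 0.01225. Discount each cash flow and weight by its period:
  t   CF        PV=CF/(1+0.01225)^t    t·PV
  1     2,812.50     2,778.4638     2,778.4638
  2     2,812.50     2,744.8395     5,489.6791
  3     2,812.50     2,711.6222     8,134.8665
  4     2,812.50     2,678.8068    10,715.2271
  5     2,812.50     2,646.3885    13,231.9426
  6     2,812.50     2,614.3626    15,686.1755
  7     2,812.50     2,582.7242    18,079.0694
  8     2,812.50     2,551.4687    20,411.7497
  9     2,812.50     2,520.5915    22,685.3232
  10   52,812.50    46,758.3171   467,583.1710
  Σ                 70,587.5849   584,795.6680
Price P = Σ PV = 70,587.5849.
Macaulay duration = Σ(t·PV) / P = 584,795.6680 / 70,587.5849 = 8.28468 half-year periods.
In years: 8.28468 / 2 = 4.14234 years.

4.14 years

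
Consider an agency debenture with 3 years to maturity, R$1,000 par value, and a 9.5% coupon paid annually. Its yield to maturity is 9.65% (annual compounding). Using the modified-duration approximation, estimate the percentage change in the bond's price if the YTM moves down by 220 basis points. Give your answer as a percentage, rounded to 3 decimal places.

Periodic yield y = 0.0965. Modified duration first:
  t   CF        PV=CF/(1+0.0965)^t    t·PV
  1        95.00        86.6393        86.6393
  2        95.00        79.0144       158.0288
  3     1,095.00       830.5929     2,491.7787
  Σ                    996.2466     2,736.4468
P = 996.2466; D_Mac = 2.74676 yrs; D_mod = 2.74676/(1+0.0965) = 2.50502 yrs.
ΔP/P ≈ -D_mod · Δy = -2.50502 × (-0.022) = +0.055110 = +5.5110%.

+5.511%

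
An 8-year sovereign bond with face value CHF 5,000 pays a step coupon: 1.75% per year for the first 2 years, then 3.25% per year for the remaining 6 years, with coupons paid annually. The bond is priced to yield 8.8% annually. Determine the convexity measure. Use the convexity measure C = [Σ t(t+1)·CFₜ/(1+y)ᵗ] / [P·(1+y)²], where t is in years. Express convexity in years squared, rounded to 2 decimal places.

52.44

With y = 0.088:
  t   CF        PV=CF/(1+0.088)^t    t·PV        t(t+1)·PV
  1        87.50        80.4228        80.4228         160.8456
  2        87.50        73.9180       147.8360         443.5081
  3       162.50       126.1731       378.5192       1,514.0769
  4       162.50       115.9679       463.8716       2,319.3580
  5       162.50       106.5881       532.9407       3,197.6442
  6       162.50        97.9670       587.8022       4,114.6157
  7       162.50        90.0432       630.3027       5,042.4213
  8     5,162.50     2,629.2320    21,033.8556     189,304.7007
  Σ                  3,320.3121    23,855.5509     206,097.1704
P = 3,320.3121.
Convexity = Σ t(t+1)·PV / [P·(1+y)²] = 206,097.1704 / (3,320.3121 × 1.183744) = 52.43670.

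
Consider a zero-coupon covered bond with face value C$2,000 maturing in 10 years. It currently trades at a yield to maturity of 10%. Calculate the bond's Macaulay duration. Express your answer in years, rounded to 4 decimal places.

A zero-coupon bond has a single cash flow at maturity, so its Macaulay duration equals its maturity: 10 years.

10.0000 years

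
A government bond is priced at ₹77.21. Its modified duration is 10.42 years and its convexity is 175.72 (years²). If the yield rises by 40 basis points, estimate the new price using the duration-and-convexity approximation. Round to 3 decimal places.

₹74.100

Duration effect: -D_mod·Δy = -10.42 × (+0.004) = -0.041680
Convexity effect: ½·C·(Δy)² = 0.5 × 175.72 × (0.004)² = +0.00140576
ΔP/P ≈ -0.041680 + 0.00140576 = -0.04027424
New price ≈ 77.21 × (1 - 0.04027424) = 74.1004259296.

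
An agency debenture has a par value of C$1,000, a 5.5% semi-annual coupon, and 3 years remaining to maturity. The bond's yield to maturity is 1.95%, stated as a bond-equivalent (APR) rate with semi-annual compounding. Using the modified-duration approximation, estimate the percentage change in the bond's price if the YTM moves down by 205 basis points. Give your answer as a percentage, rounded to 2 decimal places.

+5.72%

Periodic yield y = 0.00975. Modified duration first:
  t   CF        PV=CF/(1+0.00975)^t    t·PV
  1        27.50        27.2345        27.2345
  2        27.50        26.9715        53.9430
  3        27.50        26.7111        80.1332
  4        27.50        26.4531       105.8126
  5        27.50        26.1977       130.9886
  6     1,027.50       969.3903     5,816.3417
  Σ                  1,102.9581     6,214.4534
P = 1,102.9581; D_Mac = 5.63435 half-year periods = 2.81718 yrs; D_mod = 2.81718/(1+0.00975) = 2.78997 yrs.
ΔP/P ≈ -D_mod · Δy = -2.78997 × (-0.0205) = +0.057194 = +5.7194%.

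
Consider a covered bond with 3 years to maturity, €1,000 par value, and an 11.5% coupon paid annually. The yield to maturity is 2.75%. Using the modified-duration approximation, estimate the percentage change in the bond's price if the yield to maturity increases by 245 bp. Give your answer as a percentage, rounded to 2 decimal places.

Periodic yield y = 0.0275. Modified duration first:
  t   CF        PV=CF/(1+0.0275)^t    t·PV
  1       115.00       111.9221       111.9221
  2       115.00       108.9267       217.8533
  3     1,115.00     1,027.8491     3,083.5474
  Σ                  1,248.6979     3,413.3229
P = 1,248.6979; D_Mac = 2.73351 yrs; D_mod = 2.73351/(1+0.0275) = 2.66035 yrs.
ΔP/P ≈ -D_mod · Δy = -2.66035 × (+0.0245) = -0.065178 = -6.5178%.

-6.52%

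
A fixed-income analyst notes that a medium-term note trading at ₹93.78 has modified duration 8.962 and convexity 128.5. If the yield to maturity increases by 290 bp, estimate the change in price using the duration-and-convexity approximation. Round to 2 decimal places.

Duration effect: -D_mod·Δy = -8.962 × (+0.029) = -0.259898
Convexity effect: ½·C·(Δy)² = 0.5 × 128.5 × (0.029)² = +0.05403425
ΔP/P ≈ -0.259898 + 0.05403425 = -0.20586375
ΔP ≈ 93.78 × (-0.20586375) = -19.305902475.

-₹19.31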